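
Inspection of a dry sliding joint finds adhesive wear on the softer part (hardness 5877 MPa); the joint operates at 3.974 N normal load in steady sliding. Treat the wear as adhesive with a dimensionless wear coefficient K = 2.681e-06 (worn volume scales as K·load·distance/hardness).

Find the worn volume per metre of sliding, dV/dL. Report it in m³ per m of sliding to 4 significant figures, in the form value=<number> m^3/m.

The computation maintains full float precision, and intermediate values are displayed rounded — a single final rounding to four significant figures.
Convert: Hardness H = 5877 MPa = 5.877e+09 Pa.
As SI base values: W = 3.974 N, H = 5.877e+09 Pa, K = 2.681e-06.
The wear rate dV/dL = K·W/H, per unit distance: 2.681e-06 · 3.974 / 5.877e+09 = 1.813e-15 m³/m.

value=1.813e-15 m^3/m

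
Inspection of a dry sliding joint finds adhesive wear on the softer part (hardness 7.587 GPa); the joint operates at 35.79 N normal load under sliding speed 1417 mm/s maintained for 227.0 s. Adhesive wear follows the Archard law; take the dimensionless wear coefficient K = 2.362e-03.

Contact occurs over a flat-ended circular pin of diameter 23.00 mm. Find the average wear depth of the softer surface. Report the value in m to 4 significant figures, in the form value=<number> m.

value=8.626e-06 m

All arithmetic maintains full float precision — intermediates appear rounded — rounded once at the end, at four significant digits.
Sliding speed v = 1417 mm/s = 1.417 m/s. The distance L = v·t = 1.417 m/s × 227.0 s = 321.7 m.
Hardness H = 7.587 GPa = 7.587e+09 Pa.
Pin diameter d = 23.00 mm = 0.02300 m. Contact area A = π·d²/4 = π·(0.02300 m)²/4 = 4.155e-04 m².
In SI base units: W = 35.79 N, H = 7.587e+09 Pa, K = 2.362e-03.
Archard relation: V = K·W·L/H = 2.362e-03 · 35.79 · 321.7 / 7.587e+09 = 3.584e-09 m³.
Depth of wear h = V/A = 3.584e-09 / 4.155e-04 = 8.626e-06 m.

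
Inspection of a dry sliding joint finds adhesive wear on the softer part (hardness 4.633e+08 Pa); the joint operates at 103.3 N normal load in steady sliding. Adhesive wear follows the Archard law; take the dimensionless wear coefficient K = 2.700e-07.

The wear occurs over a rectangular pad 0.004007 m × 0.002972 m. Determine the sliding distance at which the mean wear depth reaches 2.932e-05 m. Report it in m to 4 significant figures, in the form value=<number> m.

All working math keeps full float precision. Printed values are rounded — rounded once at the end to 4 significant figures.
Convert: Contact area A = 0.004007 m × 0.002972 m = 1.191e-05 m².
Working in SI base units: W = 103.3 N, H = 4.633e+08 Pa, K = 2.700e-07.
Allowed volume V_lim = h_lim·A = 2.932e-05 · 1.191e-05 = 3.492e-10 m³.
Sliding life L = V_lim·H/(K·W) = 3.492e-10 · 4.633e+08 / (2.700e-07 · 103.3) = 5800 m.

value=5800 m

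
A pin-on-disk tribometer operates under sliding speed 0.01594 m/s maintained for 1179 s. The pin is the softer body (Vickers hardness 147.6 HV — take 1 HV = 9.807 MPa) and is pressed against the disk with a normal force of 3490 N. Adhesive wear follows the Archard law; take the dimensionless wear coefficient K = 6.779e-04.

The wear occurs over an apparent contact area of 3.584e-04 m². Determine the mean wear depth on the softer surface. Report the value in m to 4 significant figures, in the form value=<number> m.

value=8.570e-05 m

Shown intermediates are rounded. All arithmetic keeps exact precision. Rounded once at the end, at four significant digits.
Path length L = v·t = 0.01594 m/s × 1179 s = 18.79 m.
Hardness H = 147.6 HV × 9.807 MPa/HV = 1448 MPa = 1.448e+09 Pa.
Collected in SI base units: W = 3490 N, H = 1.448e+09 Pa, K = 6.779e-04.
Archard volume V = K·W·L/H = 6.779e-04 · 3490 · 18.79 / 1.448e+09 = 3.072e-08 m³.
Depth h = V/A = 3.072e-08 / 3.584e-04 = 8.570e-05 m.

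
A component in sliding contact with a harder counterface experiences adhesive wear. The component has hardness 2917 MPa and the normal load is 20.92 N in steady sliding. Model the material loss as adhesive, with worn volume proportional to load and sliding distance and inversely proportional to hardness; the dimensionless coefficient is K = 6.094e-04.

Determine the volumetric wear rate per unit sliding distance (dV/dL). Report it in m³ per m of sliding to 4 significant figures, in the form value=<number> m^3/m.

value=4.370e-12 m^3/m

Intermediate values are printed rounded — all arithmetic runs at exact precision; a single final rounding: four significant digits.
Convert: Hardness H = 2917 MPa = 2.917e+09 Pa.
Expressed in SI base units: W = 20.92 N, H = 2.917e+09 Pa, K = 6.094e-04.
The wear rate dV/dL = K·W/H (no L dependence): 6.094e-04 · 20.92 / 2.917e+09 = 4.370e-12 m³/m.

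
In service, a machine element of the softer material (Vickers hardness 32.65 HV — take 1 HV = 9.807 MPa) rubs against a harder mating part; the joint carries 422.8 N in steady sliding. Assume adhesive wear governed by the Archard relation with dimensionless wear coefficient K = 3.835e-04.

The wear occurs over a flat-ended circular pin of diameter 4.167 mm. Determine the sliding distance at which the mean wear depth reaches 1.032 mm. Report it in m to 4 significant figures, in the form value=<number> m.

value=27.79 m

Every step holds full precision — the intermediates are printed rounded; rounded just once to 4 significant figures.
Convert: Hardness H = 32.65 HV × 9.807 MPa/HV = 320.2 MPa = 3.202e+08 Pa.
Convert: Pin diameter d = 4.167 mm = 0.004167 m. Contact area A = π·d²/4 = π·(0.004167 m)²/4 = 1.364e-05 m².
Convert: Depth limit h_lim = 1.032 mm = 0.001032 m.
As SI base values: W = 422.8 N, H = 3.202e+08 Pa, K = 3.835e-04.
Volume at the limit: V_lim = h_lim·A = 0.001032 · 1.364e-05 = 1.407e-08 m³.
So the life L = V_lim·H/(K·W) = 1.407e-08 · 3.202e+08 / (3.835e-04 · 422.8) = 27.79 m.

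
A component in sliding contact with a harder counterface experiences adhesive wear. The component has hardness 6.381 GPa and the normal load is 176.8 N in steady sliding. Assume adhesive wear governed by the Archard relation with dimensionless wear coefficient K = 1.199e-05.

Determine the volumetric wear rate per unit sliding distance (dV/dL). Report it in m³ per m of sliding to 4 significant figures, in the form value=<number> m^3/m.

Each operation holds full float precision. Displayed values are rounded; a single final rounding to 4 significant figures.
Hardness H = 6.381 GPa = 6.381e+09 Pa.
Collected in SI base units: W = 176.8 N, H = 6.381e+09 Pa, K = 1.199e-05.
Wear rate dV/dL = K·W/H: 1.199e-05 · 176.8 / 6.381e+09 = 3.322e-13 m³/m.

value=3.322e-13 m^3/m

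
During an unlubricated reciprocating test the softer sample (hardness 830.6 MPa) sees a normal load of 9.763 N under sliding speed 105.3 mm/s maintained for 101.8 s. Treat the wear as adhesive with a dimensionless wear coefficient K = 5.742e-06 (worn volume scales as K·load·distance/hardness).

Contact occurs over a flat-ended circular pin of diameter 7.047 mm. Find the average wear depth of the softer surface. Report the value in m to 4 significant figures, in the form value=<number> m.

The computation keeps exact precision, and the intermediates are printed rounded; rounded once at the end, at 4 significant digits.
Sliding speed v = 105.3 mm/s = 0.1053 m/s. Distance L = v·t = 0.1053 m/s × 101.8 s = 10.72 m.
Hardness H = 830.6 MPa = 8.306e+08 Pa.
Pin diameter d = 7.047 mm = 0.007047 m. Contact area A = π·d²/4 = π·(0.007047 m)²/4 = 3.900e-05 m².
In SI base units: W = 9.763 N, H = 8.306e+08 Pa, K = 5.742e-06.
Volume removed: V = K·W·L/H = 5.742e-06 · 9.763 · 10.72 / 8.306e+08 = 7.235e-13 m³.
Depth h = V/A = 7.235e-13 / 3.900e-05 = 1.855e-08 m.

value=1.855e-08 m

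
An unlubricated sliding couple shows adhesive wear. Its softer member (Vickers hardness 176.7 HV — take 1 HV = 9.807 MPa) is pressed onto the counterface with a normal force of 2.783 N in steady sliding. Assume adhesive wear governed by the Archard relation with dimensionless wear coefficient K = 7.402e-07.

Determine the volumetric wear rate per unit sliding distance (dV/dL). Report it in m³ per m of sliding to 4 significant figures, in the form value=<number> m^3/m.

value=1.189e-15 m^3/m

Intermediate values are printed rounded. The algebra maintains full precision; one last rounding: four significant figures.
Convert: Hardness H = 176.7 HV × 9.807 MPa/HV = 1733 MPa = 1.733e+09 Pa.
SI base units throughout: W = 2.783 N, H = 1.733e+09 Pa, K = 7.402e-07.
Sliding wear rate dV/dL = K·W/H — distance-free: 7.402e-07 · 2.783 / 1.733e+09 = 1.189e-15 m³/m.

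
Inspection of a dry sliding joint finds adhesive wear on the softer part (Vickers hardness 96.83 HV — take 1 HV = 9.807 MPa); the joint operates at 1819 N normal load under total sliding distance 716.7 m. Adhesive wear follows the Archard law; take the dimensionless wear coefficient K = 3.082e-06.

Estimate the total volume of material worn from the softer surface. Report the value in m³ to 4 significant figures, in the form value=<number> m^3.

All working math maintains exact precision; intermediate values are displayed rounded; one final rounding: 4 significant figures.
Convert: Hardness H = 96.83 HV × 9.807 MPa/HV = 949.6 MPa = 9.496e+08 Pa.
Collected in SI base units: W = 1819 N, H = 9.496e+08 Pa, K = 3.082e-06.
Worn volume V = K·W·L/H = 3.082e-06 · 1819 · 716.7 / 9.496e+08 = 4.231e-09 m³.

value=4.231e-09 m^3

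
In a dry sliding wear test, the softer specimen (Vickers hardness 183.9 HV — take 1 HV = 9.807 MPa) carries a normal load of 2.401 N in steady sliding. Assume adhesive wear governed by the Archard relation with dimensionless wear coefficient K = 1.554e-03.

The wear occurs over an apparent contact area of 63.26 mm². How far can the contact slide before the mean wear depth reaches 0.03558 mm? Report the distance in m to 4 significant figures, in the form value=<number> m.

Intermediate values are displayed rounded — the computation holds full float precision — a lone final rounding: four significant figures.
Convert: Hardness H = 183.9 HV × 9.807 MPa/HV = 1804 MPa = 1.804e+09 Pa.
Convert: Contact area A = 63.26 mm² = 6.326e-05 m².
Convert: Depth limit h_lim = 0.03558 mm = 3.558e-05 m.
Collected in SI base units: W = 2.401 N, H = 1.804e+09 Pa, K = 1.554e-03.
At the depth limit, V_lim = h_lim·A = 3.558e-05 · 6.326e-05 = 2.251e-09 m³.
Thus life L = V_lim·H/(K·W) = 2.251e-09 · 1.804e+09 / (1.554e-03 · 2.401) = 1088 m.

value=1088 m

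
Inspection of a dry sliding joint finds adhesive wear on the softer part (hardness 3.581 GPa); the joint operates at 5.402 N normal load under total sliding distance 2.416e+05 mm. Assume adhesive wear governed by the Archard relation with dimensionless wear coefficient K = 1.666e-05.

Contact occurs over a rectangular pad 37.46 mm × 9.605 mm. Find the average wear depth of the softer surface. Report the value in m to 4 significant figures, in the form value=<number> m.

The algebra carries full precision, and shown intermediates are rounded — a lone final rounding: four significant digits.
Convert: Distance covered L = 2.416e+05 mm = 241.6 m.
Convert: Hardness H = 3.581 GPa = 3.581e+09 Pa.
Convert: Pad sides 37.46 mm × 9.605 mm = 0.03746 m × 0.009605 m. Contact area A = 0.03746 m × 0.009605 m = 3.598e-04 m².
Working in SI base units: W = 5.402 N, H = 3.581e+09 Pa, K = 1.666e-05.
Apply Archard: V = K·W·L/H = 1.666e-05 · 5.402 · 241.6 / 3.581e+09 = 6.072e-12 m³.
Depth h = V/A = 6.072e-12 / 3.598e-04 = 1.688e-08 m.

value=1.688e-08 m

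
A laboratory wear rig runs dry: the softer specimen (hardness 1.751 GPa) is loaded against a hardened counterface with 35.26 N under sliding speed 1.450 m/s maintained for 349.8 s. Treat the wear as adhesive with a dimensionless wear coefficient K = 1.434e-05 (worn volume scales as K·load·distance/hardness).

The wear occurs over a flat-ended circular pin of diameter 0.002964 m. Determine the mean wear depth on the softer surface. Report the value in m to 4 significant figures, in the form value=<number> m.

value=2.123e-05 m

The computation runs at full precision; intermediates are shown rounded — one last rounding, at four significant figures.
Distance L = v·t = 1.450 m/s × 349.8 s = 507.2 m.
Hardness H = 1.751 GPa = 1.751e+09 Pa.
Contact area A = π·d²/4 = π·(0.002964 m)²/4 = 6.900e-06 m².
Expressed in SI base units: W = 35.26 N, H = 1.751e+09 Pa, K = 1.434e-05.
Wear volume V = K·W·L/H = 1.434e-05 · 35.26 · 507.2 / 1.751e+09 = 1.465e-10 m³.
Mean depth h = V/A = 1.465e-10 / 6.900e-06 = 2.123e-05 m.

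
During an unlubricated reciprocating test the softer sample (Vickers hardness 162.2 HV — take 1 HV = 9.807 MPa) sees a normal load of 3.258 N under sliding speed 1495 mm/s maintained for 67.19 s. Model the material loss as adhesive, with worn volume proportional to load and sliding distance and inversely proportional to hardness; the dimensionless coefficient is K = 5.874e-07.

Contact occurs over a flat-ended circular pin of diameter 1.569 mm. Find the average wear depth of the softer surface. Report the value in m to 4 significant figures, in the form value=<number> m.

value=6.250e-08 m

The intermediates appear rounded — all arithmetic carries full float precision; a single final rounding, at 4 significant figures.
Sliding speed v = 1495 mm/s = 1.495 m/s. Total distance L = v·t = 1.495 m/s × 67.19 s = 100.4 m.
Hardness H = 162.2 HV × 9.807 MPa/HV = 1591 MPa = 1.591e+09 Pa.
Pin diameter d = 1.569 mm = 0.001569 m. Contact area A = π·d²/4 = π·(0.001569 m)²/4 = 1.933e-06 m².
SI base units throughout: W = 3.258 N, H = 1.591e+09 Pa, K = 5.874e-07.
The Archard volume V = K·W·L/H = 5.874e-07 · 3.258 · 100.4 / 1.591e+09 = 1.208e-13 m³.
Mean wear depth h = V/A = 1.208e-13 / 1.933e-06 = 6.250e-08 m.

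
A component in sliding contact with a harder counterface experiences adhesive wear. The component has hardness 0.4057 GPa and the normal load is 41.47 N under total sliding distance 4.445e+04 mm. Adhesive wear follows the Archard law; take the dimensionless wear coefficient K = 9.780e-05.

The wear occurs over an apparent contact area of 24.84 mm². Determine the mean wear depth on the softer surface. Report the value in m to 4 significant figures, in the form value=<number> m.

All working math runs at full float precision, and intermediates are printed rounded; one last rounding, at 4 significant figures.
Convert: The distance L = 4.445e+04 mm = 44.45 m.
Convert: Hardness H = 0.4057 GPa = 4.057e+08 Pa.
Convert: Contact area A = 24.84 mm² = 2.484e-05 m².
Expressed in SI base units: W = 41.47 N, H = 4.057e+08 Pa, K = 9.780e-05.
Wear volume V = K·W·L/H = 9.780e-05 · 41.47 · 44.45 / 4.057e+08 = 4.444e-10 m³.
Average depth h = V/A = 4.444e-10 / 2.484e-05 = 1.789e-05 m.

value=1.789e-05 m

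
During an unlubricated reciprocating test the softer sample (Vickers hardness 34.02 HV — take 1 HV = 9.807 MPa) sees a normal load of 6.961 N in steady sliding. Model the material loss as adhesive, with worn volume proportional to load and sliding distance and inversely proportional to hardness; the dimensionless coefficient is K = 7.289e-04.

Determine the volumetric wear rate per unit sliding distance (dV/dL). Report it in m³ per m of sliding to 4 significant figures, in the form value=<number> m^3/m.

value=1.521e-11 m^3/m

The computation carries exact precision. Intermediates appear rounded. Rounded once at the end: 4 significant digits.
Hardness H = 34.02 HV × 9.807 MPa/HV = 333.6 MPa = 3.336e+08 Pa.
SI base units throughout: W = 6.961 N, H = 3.336e+08 Pa, K = 7.289e-04.
Sliding wear rate dV/dL = K·W/H (independent of L): 7.289e-04 · 6.961 / 3.336e+08 = 1.521e-11 m³/m.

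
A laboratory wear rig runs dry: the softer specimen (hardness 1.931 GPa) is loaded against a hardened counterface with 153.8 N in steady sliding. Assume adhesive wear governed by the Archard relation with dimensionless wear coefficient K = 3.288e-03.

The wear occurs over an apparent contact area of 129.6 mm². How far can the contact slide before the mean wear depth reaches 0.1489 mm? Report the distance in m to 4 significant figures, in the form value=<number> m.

value=73.69 m

All arithmetic keeps exact precision. The intermediates appear rounded; rounded once at the end to four significant digits.
Convert: Hardness H = 1.931 GPa = 1.931e+09 Pa.
Convert: Contact area A = 129.6 mm² = 1.296e-04 m².
Convert: Depth limit h_lim = 0.1489 mm = 1.489e-04 m.
Restated in SI base units: W = 153.8 N, H = 1.931e+09 Pa, K = 3.288e-03.
Allowed volume V_lim = h_lim·A = 1.489e-04 · 1.296e-04 = 1.930e-08 m³.
Thus life L = V_lim·H/(K·W) = 1.930e-08 · 1.931e+09 / (3.288e-03 · 153.8) = 73.69 m.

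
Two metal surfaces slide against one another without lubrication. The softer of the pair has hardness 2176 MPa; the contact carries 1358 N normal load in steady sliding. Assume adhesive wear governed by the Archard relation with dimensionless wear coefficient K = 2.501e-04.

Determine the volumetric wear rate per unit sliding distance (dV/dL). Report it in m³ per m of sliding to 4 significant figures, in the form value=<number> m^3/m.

value=1.561e-10 m^3/m

The algebra keeps exact precision; intermediate values are displayed rounded. Rounded just once: 4 significant digits.
Convert: Hardness H = 2176 MPa = 2.176e+09 Pa.
Restated in SI base units: W = 1358 N, H = 2.176e+09 Pa, K = 2.501e-04.
Wear rate dV/dL = K·W/H, per unit distance: 2.501e-04 · 1358 / 2.176e+09 = 1.561e-10 m³/m.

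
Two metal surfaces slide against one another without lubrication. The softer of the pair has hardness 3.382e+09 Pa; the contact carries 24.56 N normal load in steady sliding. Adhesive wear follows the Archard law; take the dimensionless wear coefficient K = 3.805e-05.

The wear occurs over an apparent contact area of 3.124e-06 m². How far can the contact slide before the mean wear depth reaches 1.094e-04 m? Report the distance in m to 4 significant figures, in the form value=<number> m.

The computation maintains exact precision, and intermediates appear rounded; rounded just once to 4 significant digits.
SI base units throughout: W = 24.56 N, H = 3.382e+09 Pa, K = 3.805e-05.
Allowed volume V_lim = h_lim·A = 1.094e-04 · 3.124e-06 = 3.418e-10 m³.
Sliding life L = V_lim·H/(K·W) = 3.418e-10 · 3.382e+09 / (3.805e-05 · 24.56) = 1237 m.

value=1237 m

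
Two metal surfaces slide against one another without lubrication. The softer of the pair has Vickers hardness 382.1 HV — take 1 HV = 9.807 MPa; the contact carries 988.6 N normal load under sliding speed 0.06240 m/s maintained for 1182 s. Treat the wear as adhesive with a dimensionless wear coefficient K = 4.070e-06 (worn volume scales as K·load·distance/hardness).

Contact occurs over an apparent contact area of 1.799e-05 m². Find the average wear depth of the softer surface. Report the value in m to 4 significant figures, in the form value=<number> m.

value=4.402e-06 m

Every step carries full float precision. Shown intermediates are rounded, and one final rounding, at four significant digits.
Convert: Distance L = v·t = 0.06240 m/s × 1182 s = 73.76 m.
Convert: Hardness H = 382.1 HV × 9.807 MPa/HV = 3747 MPa = 3.747e+09 Pa.
In SI base units, W = 988.6 N, H = 3.747e+09 Pa, K = 4.070e-06.
Archard relation: V = K·W·L/H = 4.070e-06 · 988.6 · 73.76 / 3.747e+09 = 7.920e-11 m³.
Depth h = V/A = 7.920e-11 / 1.799e-05 = 4.402e-06 m.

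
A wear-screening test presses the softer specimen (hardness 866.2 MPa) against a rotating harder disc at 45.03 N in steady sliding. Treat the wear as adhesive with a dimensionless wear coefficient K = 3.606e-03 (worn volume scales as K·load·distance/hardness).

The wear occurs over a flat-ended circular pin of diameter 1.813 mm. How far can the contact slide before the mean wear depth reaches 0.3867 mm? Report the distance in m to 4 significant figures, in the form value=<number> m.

Quoted intermediates are rounded, and all arithmetic keeps exact precision; one final rounding to 4 significant figures.
Convert: Hardness H = 866.2 MPa = 8.662e+08 Pa.
Convert: Pin diameter d = 1.813 mm = 0.001813 m. Contact area A = π·d²/4 = π·(0.001813 m)²/4 = 2.582e-06 m².
Convert: Depth limit h_lim = 0.3867 mm = 3.867e-04 m.
Restated in SI base units: W = 45.03 N, H = 8.662e+08 Pa, K = 3.606e-03.
Wearable volume V_lim = h_lim·A = 3.867e-04 · 2.582e-06 = 9.983e-10 m³.
Life L = V_lim·H/(K·W) = 9.983e-10 · 8.662e+08 / (3.606e-03 · 45.03) = 5.325 m.

value=5.325 m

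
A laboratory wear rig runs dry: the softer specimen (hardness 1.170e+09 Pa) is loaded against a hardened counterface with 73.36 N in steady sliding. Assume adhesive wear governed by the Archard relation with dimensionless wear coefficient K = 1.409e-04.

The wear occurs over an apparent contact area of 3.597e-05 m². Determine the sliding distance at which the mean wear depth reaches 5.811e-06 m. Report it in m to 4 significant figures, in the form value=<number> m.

value=23.66 m

All working math runs at full float precision — intermediates are printed rounded. Rounded once at the end: four significant figures.
As SI base values: W = 73.36 N, H = 1.170e+09 Pa, K = 1.409e-04.
At the depth limit, V_lim = h_lim·A = 5.811e-06 · 3.597e-05 = 2.090e-10 m³.
So the life L = V_lim·H/(K·W) = 2.090e-10 · 1.170e+09 / (1.409e-04 · 73.36) = 23.66 m.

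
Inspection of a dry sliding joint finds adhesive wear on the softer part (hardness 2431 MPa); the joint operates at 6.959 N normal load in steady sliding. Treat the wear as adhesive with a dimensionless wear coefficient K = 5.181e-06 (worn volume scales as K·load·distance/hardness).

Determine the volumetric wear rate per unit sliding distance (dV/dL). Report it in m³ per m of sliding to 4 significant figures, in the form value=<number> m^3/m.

Intermediate values are displayed rounded, and the algebra holds full float precision — a single final rounding: four significant figures.
Convert: Hardness H = 2431 MPa = 2.431e+09 Pa.
Working in SI base units: W = 6.959 N, H = 2.431e+09 Pa, K = 5.181e-06.
Volumetric rate dV/dL = K·W/H (no L dependence): 5.181e-06 · 6.959 / 2.431e+09 = 1.483e-14 m³/m.

value=1.483e-14 m^3/m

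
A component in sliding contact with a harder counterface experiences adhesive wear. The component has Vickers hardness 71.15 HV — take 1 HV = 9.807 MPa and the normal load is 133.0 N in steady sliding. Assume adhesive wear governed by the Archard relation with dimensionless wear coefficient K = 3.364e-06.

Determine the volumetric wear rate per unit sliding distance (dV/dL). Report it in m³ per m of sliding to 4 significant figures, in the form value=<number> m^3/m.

Intermediates are displayed rounded — all arithmetic maintains full precision — rounded once at the end: 4 significant digits.
Convert: Hardness H = 71.15 HV × 9.807 MPa/HV = 697.8 MPa = 6.978e+08 Pa.
In SI base units, W = 133.0 N, H = 6.978e+08 Pa, K = 3.364e-06.
The wear rate dV/dL = K·W/H — distance-free: 3.364e-06 · 133.0 / 6.978e+08 = 6.412e-13 m³/m.

value=6.412e-13 m^3/m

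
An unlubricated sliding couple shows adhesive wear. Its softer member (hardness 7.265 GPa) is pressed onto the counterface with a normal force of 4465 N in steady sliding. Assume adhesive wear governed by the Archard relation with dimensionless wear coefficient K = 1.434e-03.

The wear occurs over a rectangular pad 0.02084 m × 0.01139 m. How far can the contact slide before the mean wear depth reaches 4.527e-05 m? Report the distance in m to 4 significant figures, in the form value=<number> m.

value=12.19 m

The algebra holds full float precision. Intermediate values are displayed rounded; one last rounding, at four significant figures.
Convert: Hardness H = 7.265 GPa = 7.265e+09 Pa.
Convert: Contact area A = 0.02084 m × 0.01139 m = 2.374e-04 m².
In SI base units, W = 4465 N, H = 7.265e+09 Pa, K = 1.434e-03.
Volume at the limit: V_lim = h_lim·A = 4.527e-05 · 2.374e-04 = 1.075e-08 m³.
Sliding life L = V_lim·H/(K·W) = 1.075e-08 · 7.265e+09 / (1.434e-03 · 4465) = 12.19 m.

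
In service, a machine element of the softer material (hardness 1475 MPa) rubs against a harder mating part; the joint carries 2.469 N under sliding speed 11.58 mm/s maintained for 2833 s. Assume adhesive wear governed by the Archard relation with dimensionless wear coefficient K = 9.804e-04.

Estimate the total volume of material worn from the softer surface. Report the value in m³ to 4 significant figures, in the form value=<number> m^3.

value=5.384e-11 m^3

The algebra carries full precision — displayed values are rounded, and a lone final rounding to four significant digits.
Sliding speed v = 11.58 mm/s = 0.01158 m/s. Sliding distance L = v·t = 0.01158 m/s × 2833 s = 32.81 m.
Hardness H = 1475 MPa = 1.475e+09 Pa.
In SI base units: W = 2.469 N, H = 1.475e+09 Pa, K = 9.804e-04.
The Archard volume V = K·W·L/H = 9.804e-04 · 2.469 · 32.81 / 1.475e+09 = 5.384e-11 m³.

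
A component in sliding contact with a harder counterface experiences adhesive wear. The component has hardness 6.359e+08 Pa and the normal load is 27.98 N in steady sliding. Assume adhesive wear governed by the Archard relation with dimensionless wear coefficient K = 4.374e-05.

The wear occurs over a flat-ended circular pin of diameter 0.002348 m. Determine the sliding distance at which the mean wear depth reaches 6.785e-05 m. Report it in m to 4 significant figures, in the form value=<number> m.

Intermediates are displayed rounded — all arithmetic maintains full precision. Rounded just once to four significant digits.
Contact area A = π·d²/4 = π·(0.002348 m)²/4 = 4.330e-06 m².
SI base units throughout: W = 27.98 N, H = 6.359e+08 Pa, K = 4.374e-05.
Permissible volume V_lim = h_lim·A = 6.785e-05 · 4.330e-06 = 2.938e-10 m³.
Thus life L = V_lim·H/(K·W) = 2.938e-10 · 6.359e+08 / (4.374e-05 · 27.98) = 152.7 m.

value=152.7 m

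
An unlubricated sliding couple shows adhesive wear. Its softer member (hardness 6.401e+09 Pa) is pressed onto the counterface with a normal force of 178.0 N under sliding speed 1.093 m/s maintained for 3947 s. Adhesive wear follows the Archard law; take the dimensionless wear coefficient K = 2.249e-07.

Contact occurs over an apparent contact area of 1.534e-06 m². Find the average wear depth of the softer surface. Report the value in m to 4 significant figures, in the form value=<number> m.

Intermediates appear rounded — the algebra holds full float precision; a single final rounding, at 4 significant figures.
Sliding distance L = v·t = 1.093 m/s × 3947 s = 4314 m.
Collected in SI base units: W = 178.0 N, H = 6.401e+09 Pa, K = 2.249e-07.
Worn volume V = K·W·L/H = 2.249e-07 · 178.0 · 4314 / 6.401e+09 = 2.698e-11 m³.
Mean depth h = V/A = 2.698e-11 / 1.534e-06 = 1.759e-05 m.

value=1.759e-05 m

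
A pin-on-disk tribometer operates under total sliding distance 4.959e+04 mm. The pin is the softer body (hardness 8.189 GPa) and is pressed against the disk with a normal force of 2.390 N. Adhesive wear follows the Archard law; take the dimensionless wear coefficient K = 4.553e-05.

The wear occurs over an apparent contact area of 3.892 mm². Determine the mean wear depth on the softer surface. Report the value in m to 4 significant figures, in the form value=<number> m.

value=1.693e-07 m

Intermediates are displayed rounded — every step holds full float precision. Rounded just once, at four significant digits.
Path length L = 4.959e+04 mm = 49.59 m.
Hardness H = 8.189 GPa = 8.189e+09 Pa.
Contact area A = 3.892 mm² = 3.892e-06 m².
Expressed in SI base units: W = 2.390 N, H = 8.189e+09 Pa, K = 4.553e-05.
Archard volume V = K·W·L/H = 4.553e-05 · 2.390 · 49.59 / 8.189e+09 = 6.590e-13 m³.
Mean wear depth h = V/A = 6.590e-13 / 3.892e-06 = 1.693e-07 m.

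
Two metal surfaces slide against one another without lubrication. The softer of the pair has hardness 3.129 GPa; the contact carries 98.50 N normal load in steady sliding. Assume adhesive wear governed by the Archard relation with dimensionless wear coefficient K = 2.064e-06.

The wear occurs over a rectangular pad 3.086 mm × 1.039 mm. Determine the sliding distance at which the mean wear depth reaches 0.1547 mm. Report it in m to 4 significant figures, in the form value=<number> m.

value=7634 m

Intermediate values are displayed rounded; all arithmetic keeps full precision — rounded just once to four significant figures.
Convert: Hardness H = 3.129 GPa = 3.129e+09 Pa.
Convert: Pad sides 3.086 mm × 1.039 mm = 0.003086 m × 0.001039 m. Contact area A = 0.003086 m × 0.001039 m = 3.206e-06 m².
Convert: Depth limit h_lim = 0.1547 mm = 1.547e-04 m.
SI base units throughout: W = 98.50 N, H = 3.129e+09 Pa, K = 2.064e-06.
At the depth limit, V_lim = h_lim·A = 1.547e-04 · 3.206e-06 = 4.960e-10 m³.
So the life L = V_lim·H/(K·W) = 4.960e-10 · 3.129e+09 / (2.064e-06 · 98.50) = 7634 m.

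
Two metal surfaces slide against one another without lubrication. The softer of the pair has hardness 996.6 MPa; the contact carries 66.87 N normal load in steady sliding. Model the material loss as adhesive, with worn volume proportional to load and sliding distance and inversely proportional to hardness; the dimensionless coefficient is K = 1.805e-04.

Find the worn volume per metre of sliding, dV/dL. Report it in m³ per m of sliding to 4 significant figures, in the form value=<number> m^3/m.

value=1.211e-11 m^3/m

All working math maintains exact precision, and printed values are rounded, and one final rounding: 4 significant digits.
Hardness H = 996.6 MPa = 9.966e+08 Pa.
SI base units throughout: W = 66.87 N, H = 9.966e+08 Pa, K = 1.805e-04.
Rate of wear dV/dL = K·W/H (independent of L): 1.805e-04 · 66.87 / 9.966e+08 = 1.211e-11 m³/m.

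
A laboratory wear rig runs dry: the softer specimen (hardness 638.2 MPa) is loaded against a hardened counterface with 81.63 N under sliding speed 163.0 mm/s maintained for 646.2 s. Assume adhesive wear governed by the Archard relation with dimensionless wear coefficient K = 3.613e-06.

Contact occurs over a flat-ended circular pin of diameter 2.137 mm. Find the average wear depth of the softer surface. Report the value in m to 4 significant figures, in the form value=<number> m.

The computation maintains exact precision; the intermediates are displayed rounded. Rounded once at the end, at four significant digits.
Convert: Sliding speed v = 163.0 mm/s = 0.1630 m/s. Distance covered L = v·t = 0.1630 m/s × 646.2 s = 105.3 m.
Convert: Hardness H = 638.2 MPa = 6.382e+08 Pa.
Convert: Pin diameter d = 2.137 mm = 0.002137 m. Contact area A = π·d²/4 = π·(0.002137 m)²/4 = 3.587e-06 m².
In SI base units: W = 81.63 N, H = 6.382e+08 Pa, K = 3.613e-06.
Archard relation: V = K·W·L/H = 3.613e-06 · 81.63 · 105.3 / 6.382e+08 = 4.868e-11 m³.
Depth h = V/A = 4.868e-11 / 3.587e-06 = 1.357e-05 m.

value=1.357e-05 m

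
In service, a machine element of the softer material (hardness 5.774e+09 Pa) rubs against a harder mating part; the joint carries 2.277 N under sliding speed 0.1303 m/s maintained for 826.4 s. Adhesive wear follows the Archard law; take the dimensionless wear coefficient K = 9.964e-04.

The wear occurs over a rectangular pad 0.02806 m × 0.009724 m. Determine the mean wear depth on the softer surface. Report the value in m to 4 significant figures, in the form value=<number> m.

value=1.551e-07 m

All working math carries exact precision — intermediates appear rounded; rounded once at the end to four significant digits.
Convert: Total distance L = v·t = 0.1303 m/s × 826.4 s = 107.7 m.
Convert: Contact area A = 0.02806 m × 0.009724 m = 2.729e-04 m².
Collected in SI base units: W = 2.277 N, H = 5.774e+09 Pa, K = 9.964e-04.
Wear volume V = K·W·L/H = 9.964e-04 · 2.277 · 107.7 / 5.774e+09 = 4.231e-11 m³.
Depth h = V/A = 4.231e-11 / 2.729e-04 = 1.551e-07 m.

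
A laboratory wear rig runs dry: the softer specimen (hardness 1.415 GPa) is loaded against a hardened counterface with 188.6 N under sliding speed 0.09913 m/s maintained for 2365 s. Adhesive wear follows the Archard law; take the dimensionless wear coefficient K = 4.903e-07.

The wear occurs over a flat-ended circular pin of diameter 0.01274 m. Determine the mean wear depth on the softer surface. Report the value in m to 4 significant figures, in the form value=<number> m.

All arithmetic carries full float precision; the intermediates appear rounded, and one final rounding: 4 significant digits.
Convert: The distance L = v·t = 0.09913 m/s × 2365 s = 234.4 m.
Convert: Hardness H = 1.415 GPa = 1.415e+09 Pa.
Convert: Contact area A = π·d²/4 = π·(0.01274 m)²/4 = 1.275e-04 m².
Collected in SI base units: W = 188.6 N, H = 1.415e+09 Pa, K = 4.903e-07.
Volume removed: V = K·W·L/H = 4.903e-07 · 188.6 · 234.4 / 1.415e+09 = 1.532e-11 m³.
Average depth h = V/A = 1.532e-11 / 1.275e-04 = 1.202e-07 m.

value=1.202e-07 m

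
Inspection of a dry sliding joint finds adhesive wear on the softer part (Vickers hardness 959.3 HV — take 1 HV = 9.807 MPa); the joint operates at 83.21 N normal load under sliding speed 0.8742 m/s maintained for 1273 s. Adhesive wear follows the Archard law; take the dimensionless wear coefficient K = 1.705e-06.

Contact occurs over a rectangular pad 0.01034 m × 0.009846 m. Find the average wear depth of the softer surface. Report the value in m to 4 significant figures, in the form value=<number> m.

Printed values are rounded — every step holds exact precision; rounded once at the end to 4 significant digits.
Convert: The distance L = v·t = 0.8742 m/s × 1273 s = 1113 m.
Convert: Hardness H = 959.3 HV × 9.807 MPa/HV = 9408 MPa = 9.408e+09 Pa.
Convert: Contact area A = 0.01034 m × 0.009846 m = 1.018e-04 m².
Working in SI base units: W = 83.21 N, H = 9.408e+09 Pa, K = 1.705e-06.
Volume removed: V = K·W·L/H = 1.705e-06 · 83.21 · 1113 / 9.408e+09 = 1.678e-11 m³.
Mean depth h = V/A = 1.678e-11 / 1.018e-04 = 1.648e-07 m.

value=1.648e-07 m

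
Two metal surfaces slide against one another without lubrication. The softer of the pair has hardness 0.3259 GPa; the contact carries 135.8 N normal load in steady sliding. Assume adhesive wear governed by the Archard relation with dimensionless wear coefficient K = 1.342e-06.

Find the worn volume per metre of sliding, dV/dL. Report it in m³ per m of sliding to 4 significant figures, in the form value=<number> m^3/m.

Every step keeps full float precision; intermediate values are printed rounded, and one last rounding to 4 significant digits.
Convert: Hardness H = 0.3259 GPa = 3.259e+08 Pa.
Working in SI base units: W = 135.8 N, H = 3.259e+08 Pa, K = 1.342e-06.
Wear rate dV/dL = K·W/H (no L dependence): 1.342e-06 · 135.8 / 3.259e+08 = 5.592e-13 m³/m.

value=5.592e-13 m^3/m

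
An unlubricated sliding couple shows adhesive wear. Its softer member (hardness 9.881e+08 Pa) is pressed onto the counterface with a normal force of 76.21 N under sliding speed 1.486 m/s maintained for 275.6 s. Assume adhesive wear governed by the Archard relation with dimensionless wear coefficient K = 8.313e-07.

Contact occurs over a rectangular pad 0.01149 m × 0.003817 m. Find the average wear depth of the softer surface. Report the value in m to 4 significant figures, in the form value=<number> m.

All working math maintains exact precision. Intermediate values are printed rounded, and a single final rounding, at four significant figures.
The distance L = v·t = 1.486 m/s × 275.6 s = 409.5 m.
Contact area A = 0.01149 m × 0.003817 m = 4.386e-05 m².
As SI base values: W = 76.21 N, H = 9.881e+08 Pa, K = 8.313e-07.
Wear volume V = K·W·L/H = 8.313e-07 · 76.21 · 409.5 / 9.881e+08 = 2.626e-11 m³.
Mean depth h = V/A = 2.626e-11 / 4.386e-05 = 5.987e-07 m.

value=5.987e-07 m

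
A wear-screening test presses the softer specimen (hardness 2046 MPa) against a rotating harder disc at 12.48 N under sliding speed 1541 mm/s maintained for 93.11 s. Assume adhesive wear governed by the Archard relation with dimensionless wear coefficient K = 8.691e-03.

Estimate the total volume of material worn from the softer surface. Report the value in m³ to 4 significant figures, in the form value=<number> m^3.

Each operation runs at full precision — intermediate values appear rounded, and one final rounding: 4 significant digits.
Convert: Sliding speed v = 1541 mm/s = 1.541 m/s. Total distance L = v·t = 1.541 m/s × 93.11 s = 143.5 m.
Convert: Hardness H = 2046 MPa = 2.046e+09 Pa.
In SI base units, W = 12.48 N, H = 2.046e+09 Pa, K = 8.691e-03.
Archard volume V = K·W·L/H = 8.691e-03 · 12.48 · 143.5 / 2.046e+09 = 7.606e-09 m³.

value=7.606e-09 m^3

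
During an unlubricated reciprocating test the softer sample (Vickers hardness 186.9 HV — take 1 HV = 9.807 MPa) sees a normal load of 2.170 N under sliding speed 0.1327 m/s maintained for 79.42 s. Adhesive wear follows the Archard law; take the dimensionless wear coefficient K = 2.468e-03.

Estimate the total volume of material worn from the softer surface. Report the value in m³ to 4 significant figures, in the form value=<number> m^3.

value=3.079e-11 m^3

Every step maintains full precision; displayed values are rounded; rounded just once: 4 significant digits.
Convert: The distance L = v·t = 0.1327 m/s × 79.42 s = 10.54 m.
Convert: Hardness H = 186.9 HV × 9.807 MPa/HV = 1833 MPa = 1.833e+09 Pa.
SI base units throughout: W = 2.170 N, H = 1.833e+09 Pa, K = 2.468e-03.
The Archard volume V = K·W·L/H = 2.468e-03 · 2.170 · 10.54 / 1.833e+09 = 3.079e-11 m³.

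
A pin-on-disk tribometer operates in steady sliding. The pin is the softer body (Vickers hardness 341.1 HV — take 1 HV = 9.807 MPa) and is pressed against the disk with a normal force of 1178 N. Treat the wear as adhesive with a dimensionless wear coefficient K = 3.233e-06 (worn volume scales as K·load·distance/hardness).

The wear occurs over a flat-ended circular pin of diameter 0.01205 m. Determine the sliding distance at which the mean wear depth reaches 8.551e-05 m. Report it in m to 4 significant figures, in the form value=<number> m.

Quoted intermediates are rounded, and every step holds full float precision. Rounded once at the end, at four significant figures.
Hardness H = 341.1 HV × 9.807 MPa/HV = 3345 MPa = 3.345e+09 Pa.
Contact area A = π·d²/4 = π·(0.01205 m)²/4 = 1.140e-04 m².
Working in SI base units: W = 1178 N, H = 3.345e+09 Pa, K = 3.233e-06.
Limit volume V_lim = h_lim·A = 8.551e-05 · 1.140e-04 = 9.752e-09 m³.
So the life L = V_lim·H/(K·W) = 9.752e-09 · 3.345e+09 / (3.233e-06 · 1178) = 8565 m.

value=8565 m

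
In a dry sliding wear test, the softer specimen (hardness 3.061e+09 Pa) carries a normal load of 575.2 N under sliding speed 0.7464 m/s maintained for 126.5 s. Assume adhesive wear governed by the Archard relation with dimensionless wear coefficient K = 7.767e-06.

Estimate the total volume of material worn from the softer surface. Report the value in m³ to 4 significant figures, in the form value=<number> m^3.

The intermediates are displayed rounded; each operation maintains exact precision — one last rounding: 4 significant figures.
Distance covered L = v·t = 0.7464 m/s × 126.5 s = 94.42 m.
In SI base units, W = 575.2 N, H = 3.061e+09 Pa, K = 7.767e-06.
The Archard volume V = K·W·L/H = 7.767e-06 · 575.2 · 94.42 / 3.061e+09 = 1.378e-10 m³.

value=1.378e-10 m^3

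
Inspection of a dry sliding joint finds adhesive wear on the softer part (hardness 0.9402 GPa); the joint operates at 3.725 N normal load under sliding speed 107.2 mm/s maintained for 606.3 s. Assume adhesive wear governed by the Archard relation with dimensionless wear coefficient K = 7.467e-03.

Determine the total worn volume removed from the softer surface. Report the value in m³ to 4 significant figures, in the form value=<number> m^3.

value=1.923e-09 m^3

The intermediates are shown rounded — the computation carries exact precision, and a single final rounding: 4 significant figures.
Sliding speed v = 107.2 mm/s = 0.1072 m/s. Distance L = v·t = 0.1072 m/s × 606.3 s = 65.00 m.
Hardness H = 0.9402 GPa = 9.402e+08 Pa.
Working in SI base units: W = 3.725 N, H = 9.402e+08 Pa, K = 7.467e-03.
Volume removed: V = K·W·L/H = 7.467e-03 · 3.725 · 65.00 / 9.402e+08 = 1.923e-09 m³.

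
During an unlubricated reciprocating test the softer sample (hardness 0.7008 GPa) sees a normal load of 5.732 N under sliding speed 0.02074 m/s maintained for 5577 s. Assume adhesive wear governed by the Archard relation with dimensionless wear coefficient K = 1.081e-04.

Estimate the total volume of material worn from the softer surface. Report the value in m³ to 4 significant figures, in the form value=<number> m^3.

Printed values are rounded, and all working math holds full float precision. Rounded once at the end, at 4 significant digits.
Convert: Path length L = v·t = 0.02074 m/s × 5577 s = 115.7 m.
Convert: Hardness H = 0.7008 GPa = 7.008e+08 Pa.
SI base units throughout: W = 5.732 N, H = 7.008e+08 Pa, K = 1.081e-04.
Archard volume V = K·W·L/H = 1.081e-04 · 5.732 · 115.7 / 7.008e+08 = 1.023e-10 m³.

value=1.023e-10 m^3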